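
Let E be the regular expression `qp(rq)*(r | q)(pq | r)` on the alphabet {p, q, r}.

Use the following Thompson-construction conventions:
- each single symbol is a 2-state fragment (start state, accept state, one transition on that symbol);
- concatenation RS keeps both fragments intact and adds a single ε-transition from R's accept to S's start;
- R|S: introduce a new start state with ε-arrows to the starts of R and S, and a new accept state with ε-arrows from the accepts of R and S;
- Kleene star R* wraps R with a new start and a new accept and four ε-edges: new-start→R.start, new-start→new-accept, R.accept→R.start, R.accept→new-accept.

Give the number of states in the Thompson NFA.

Per subexpression:
Each of the 9 symbol leaves contributes a 2-state fragment.
  rq — 4 states
  (rq)* — 6 states
  r | q — 6 states
  pq — 4 states
  pq | r — 8 states
  qp(rq)*(r | q)(pq | r) — 24 states

24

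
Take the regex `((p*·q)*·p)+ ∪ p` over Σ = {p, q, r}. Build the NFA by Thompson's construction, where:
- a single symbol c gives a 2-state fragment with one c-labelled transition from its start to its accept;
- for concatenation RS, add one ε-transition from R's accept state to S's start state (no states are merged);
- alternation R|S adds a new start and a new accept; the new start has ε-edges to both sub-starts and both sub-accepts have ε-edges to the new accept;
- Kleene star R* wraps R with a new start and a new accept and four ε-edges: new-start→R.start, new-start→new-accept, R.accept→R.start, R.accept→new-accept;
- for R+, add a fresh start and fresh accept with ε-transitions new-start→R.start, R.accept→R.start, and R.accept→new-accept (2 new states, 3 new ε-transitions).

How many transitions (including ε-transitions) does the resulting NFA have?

Building bottom-up:
Each of the 4 symbol leaves contributes 1 transition (1 symbol, 0 ε).
  p* — 5 transitions (1 symbol, 4 ε)
  p*·q — 7 transitions (2 symbol, 5 ε)
  (p*·q)* — 11 transitions (2 symbol, 9 ε)
  (p*·q)*·p — 13 transitions (3 symbol, 10 ε)
  ((p*·q)*·p)+ — 16 transitions (3 symbol, 13 ε)
  ((p*·q)*·p)+ ∪ p — 21 transitions (4 symbol, 17 ε)

21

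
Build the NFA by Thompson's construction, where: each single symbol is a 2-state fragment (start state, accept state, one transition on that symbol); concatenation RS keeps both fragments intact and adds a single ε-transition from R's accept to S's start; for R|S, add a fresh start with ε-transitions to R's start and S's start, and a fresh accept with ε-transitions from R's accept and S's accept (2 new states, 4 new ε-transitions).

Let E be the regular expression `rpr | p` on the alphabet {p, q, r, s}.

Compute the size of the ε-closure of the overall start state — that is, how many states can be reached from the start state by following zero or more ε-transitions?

3

Work bottom-up. For each fragment F, track |ε-closure(F.start)| and whether F's accept lies in that closure (i.e. whether F accepts ε). A single-symbol fragment has closure size 1 and does not accept ε.
  rpr : |ε-closure| equals the left operand's closure size = 1 (its accept is not ε-reachable, so the closure stops there)
  rpr | p : |ε-closure| = 1 + 1 + 1 = 3 (the new accept is not ε-reachable since no branch accepts ε)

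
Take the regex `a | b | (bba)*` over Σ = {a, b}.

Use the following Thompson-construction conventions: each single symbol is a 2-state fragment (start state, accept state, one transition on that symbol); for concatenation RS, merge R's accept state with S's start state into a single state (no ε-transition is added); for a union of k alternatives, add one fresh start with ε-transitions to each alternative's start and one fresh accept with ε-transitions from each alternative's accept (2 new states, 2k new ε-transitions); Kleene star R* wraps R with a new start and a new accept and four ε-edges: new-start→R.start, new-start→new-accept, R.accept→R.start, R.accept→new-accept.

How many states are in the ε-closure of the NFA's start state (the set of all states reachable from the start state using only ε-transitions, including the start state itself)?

Let C(F) = |ε-closure(F.start)| within fragment F, and note whether F accepts ε. Symbol fragments have C = 1 and do not accept ε. Then:
  bba — same as the first factor's closure: C = 1
  (bba)* — C = 1 (new start) + 1 (body) + 1 (new accept) = 3
  a | b | (bba)* — C = 1 (new start) + (1 + 1 + 3) + 1 (new accept, since some branch ε-reaches its own accept) = 7

7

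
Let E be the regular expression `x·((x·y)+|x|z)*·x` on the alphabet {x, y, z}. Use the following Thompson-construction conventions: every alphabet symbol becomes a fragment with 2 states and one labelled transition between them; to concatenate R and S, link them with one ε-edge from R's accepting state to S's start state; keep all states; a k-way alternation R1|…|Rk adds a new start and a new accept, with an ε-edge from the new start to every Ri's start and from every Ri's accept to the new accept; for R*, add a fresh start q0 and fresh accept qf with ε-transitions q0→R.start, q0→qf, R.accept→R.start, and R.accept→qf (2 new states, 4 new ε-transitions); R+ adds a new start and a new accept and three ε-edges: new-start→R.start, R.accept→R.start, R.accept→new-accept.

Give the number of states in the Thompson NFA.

18

Recursing over subexpressions:
Each of the 6 symbol leaves contributes a 2-state fragment.
  x·y : 4 states
  (x·y)+ : 6 states
  (x·y)+|x|z : 12 states
  ((x·y)+|x|z)* : 14 states
  x·((x·y)+|x|z)*·x : 18 states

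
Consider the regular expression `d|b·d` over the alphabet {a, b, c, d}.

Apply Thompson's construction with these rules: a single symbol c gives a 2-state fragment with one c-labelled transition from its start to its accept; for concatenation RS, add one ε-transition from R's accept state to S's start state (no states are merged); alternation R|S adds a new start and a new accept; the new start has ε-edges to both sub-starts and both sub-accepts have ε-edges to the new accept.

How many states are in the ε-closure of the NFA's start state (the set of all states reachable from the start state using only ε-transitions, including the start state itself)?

Work bottom-up. For each fragment F, track |ε-closure(F.start)| and whether F's accept lies in that closure (i.e. whether F accepts ε). A single-symbol fragment has closure size 1 and does not accept ε.
  b·d : C equals the left operand's closure size = 1 (its accept is not ε-reachable, so the closure stops there)
  d|b·d : C = 1 + 1 + 1 = 3 (the new accept is not ε-reachable since no branch accepts ε)

3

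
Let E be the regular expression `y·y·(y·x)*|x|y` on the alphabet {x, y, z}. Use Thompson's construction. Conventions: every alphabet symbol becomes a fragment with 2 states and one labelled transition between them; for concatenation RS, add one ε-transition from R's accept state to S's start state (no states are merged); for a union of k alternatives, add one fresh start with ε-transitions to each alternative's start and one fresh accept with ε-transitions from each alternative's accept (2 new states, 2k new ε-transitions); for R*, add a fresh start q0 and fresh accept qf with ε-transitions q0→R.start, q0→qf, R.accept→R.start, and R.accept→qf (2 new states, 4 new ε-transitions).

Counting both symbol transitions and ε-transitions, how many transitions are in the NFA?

19

By structural recursion:
Each of the 6 symbol leaves contributes 1 transition (1 symbol, 0 ε).
  y·x : 3 transitions (2 symbol, 1 ε)
  (y·x)* : 7 transitions (2 symbol, 5 ε)
  y·y·(y·x)* : 11 transitions (4 symbol, 7 ε)
  y·y·(y·x)*|x|y : 19 transitions (6 symbol, 13 ε)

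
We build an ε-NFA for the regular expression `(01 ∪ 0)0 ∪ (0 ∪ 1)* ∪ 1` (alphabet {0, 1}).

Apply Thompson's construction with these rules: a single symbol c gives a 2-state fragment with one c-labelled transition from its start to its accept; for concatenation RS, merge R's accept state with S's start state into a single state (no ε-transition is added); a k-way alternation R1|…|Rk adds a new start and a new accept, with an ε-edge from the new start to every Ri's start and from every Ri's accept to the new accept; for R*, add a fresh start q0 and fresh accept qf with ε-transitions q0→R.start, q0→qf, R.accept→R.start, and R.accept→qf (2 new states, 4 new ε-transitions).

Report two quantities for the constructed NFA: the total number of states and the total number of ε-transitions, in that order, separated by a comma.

Per subexpression:
Each of the 7 symbol leaves contributes 2 states and 0 ε-transitions.
  01 → 3 states, 0 ε-transitions
  01 ∪ 0 → 7 states, 4 ε-transitions
  (01 ∪ 0)0 → 8 states, 4 ε-transitions
  0 ∪ 1 → 6 states, 4 ε-transitions
  (0 ∪ 1)* → 8 states, 8 ε-transitions
  (01 ∪ 0)0 ∪ (0 ∪ 1)* ∪ 1 → 20 states, 18 ε-transitions

20, 18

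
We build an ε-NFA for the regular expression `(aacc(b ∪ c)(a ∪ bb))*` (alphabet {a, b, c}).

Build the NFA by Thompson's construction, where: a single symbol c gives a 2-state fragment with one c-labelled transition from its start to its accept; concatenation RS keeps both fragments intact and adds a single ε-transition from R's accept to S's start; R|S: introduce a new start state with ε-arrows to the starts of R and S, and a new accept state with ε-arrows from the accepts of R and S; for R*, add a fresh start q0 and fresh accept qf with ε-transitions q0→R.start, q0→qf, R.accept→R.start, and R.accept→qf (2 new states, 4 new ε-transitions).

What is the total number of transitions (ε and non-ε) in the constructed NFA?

Per subexpression:
Each of the 9 symbol leaves contributes 1 transition (1 symbol, 0 ε).
  b ∪ c = 6 transitions (2 symbol, 4 ε)
  bb = 3 transitions (2 symbol, 1 ε)
  a ∪ bb = 8 transitions (3 symbol, 5 ε)
  aacc(b ∪ c)(a ∪ bb) = 23 transitions (9 symbol, 14 ε)
  (aacc(b ∪ c)(a ∪ bb))* = 27 transitions (9 symbol, 18 ε)

27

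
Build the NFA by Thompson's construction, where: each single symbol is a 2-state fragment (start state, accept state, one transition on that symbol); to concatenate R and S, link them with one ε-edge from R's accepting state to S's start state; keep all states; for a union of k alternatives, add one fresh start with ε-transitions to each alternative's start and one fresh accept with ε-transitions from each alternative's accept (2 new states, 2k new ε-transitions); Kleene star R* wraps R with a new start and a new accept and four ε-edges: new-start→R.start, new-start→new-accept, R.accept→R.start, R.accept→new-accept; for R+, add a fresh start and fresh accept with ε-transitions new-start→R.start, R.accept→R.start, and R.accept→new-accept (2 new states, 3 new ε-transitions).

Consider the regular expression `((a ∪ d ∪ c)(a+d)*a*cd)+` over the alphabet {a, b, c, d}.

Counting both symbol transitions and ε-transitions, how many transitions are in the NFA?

By structural recursion:
Each of the 8 symbol leaves contributes 1 transition (1 symbol, 0 ε).
  a ∪ d ∪ c — 9 transitions (3 symbol, 6 ε)
  a+ — 4 transitions (1 symbol, 3 ε)
  a+d — 6 transitions (2 symbol, 4 ε)
  (a+d)* — 10 transitions (2 symbol, 8 ε)
  a* — 5 transitions (1 symbol, 4 ε)
  (a ∪ d ∪ c)(a+d)*a*cd — 30 transitions (8 symbol, 22 ε)
  ((a ∪ d ∪ c)(a+d)*a*cd)+ — 33 transitions (8 symbol, 25 ε)

33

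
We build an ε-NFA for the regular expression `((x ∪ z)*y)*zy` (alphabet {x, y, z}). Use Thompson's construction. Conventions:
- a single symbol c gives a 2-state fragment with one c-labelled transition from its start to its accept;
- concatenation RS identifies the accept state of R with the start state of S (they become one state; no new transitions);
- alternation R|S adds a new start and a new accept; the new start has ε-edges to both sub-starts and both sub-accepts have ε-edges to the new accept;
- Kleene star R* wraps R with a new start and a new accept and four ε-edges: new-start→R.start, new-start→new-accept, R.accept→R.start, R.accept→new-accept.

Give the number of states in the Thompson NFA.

Building bottom-up:
Each of the 5 symbol leaves contributes a 2-state fragment.
  x ∪ z → 6 states
  (x ∪ z)* → 8 states
  (x ∪ z)*y → 9 states
  ((x ∪ z)*y)* → 11 states
  ((x ∪ z)*y)*zy → 13 states

13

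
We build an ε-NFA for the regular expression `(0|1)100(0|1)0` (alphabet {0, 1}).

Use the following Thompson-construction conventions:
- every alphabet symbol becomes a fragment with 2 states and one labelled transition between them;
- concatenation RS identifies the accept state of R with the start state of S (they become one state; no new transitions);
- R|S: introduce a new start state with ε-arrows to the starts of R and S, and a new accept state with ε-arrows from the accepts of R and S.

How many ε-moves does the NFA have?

8

By structural recursion:
Each of the 8 symbol leaves contributes 0 ε-transitions.
  0|1 = 4 ε-transitions
  0|1 = 4 ε-transitions
  (0|1)100(0|1)0 = 8 ε-transitions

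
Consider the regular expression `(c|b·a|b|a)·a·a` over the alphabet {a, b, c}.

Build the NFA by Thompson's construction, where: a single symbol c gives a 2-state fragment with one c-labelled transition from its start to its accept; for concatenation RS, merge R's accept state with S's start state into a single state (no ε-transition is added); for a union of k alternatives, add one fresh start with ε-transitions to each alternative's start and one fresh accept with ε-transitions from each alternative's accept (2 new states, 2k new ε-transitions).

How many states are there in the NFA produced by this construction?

13

Building bottom-up:
Each of the 7 symbol leaves contributes a 2-state fragment.
  b·a = 3 states
  c|b·a|b|a = 11 states
  (c|b·a|b|a)·a·a = 13 states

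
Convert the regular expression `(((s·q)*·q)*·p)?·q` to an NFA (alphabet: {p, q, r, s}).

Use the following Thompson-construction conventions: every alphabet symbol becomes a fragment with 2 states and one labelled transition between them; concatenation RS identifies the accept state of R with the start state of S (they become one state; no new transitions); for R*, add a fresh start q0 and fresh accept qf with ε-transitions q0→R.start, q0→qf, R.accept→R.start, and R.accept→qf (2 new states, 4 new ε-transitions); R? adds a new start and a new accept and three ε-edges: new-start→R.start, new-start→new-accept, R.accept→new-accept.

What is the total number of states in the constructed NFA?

Building bottom-up:
Each of the 5 symbol leaves contributes a 2-state fragment.
  s·q — 3 states
  (s·q)* — 5 states
  (s·q)*·q — 6 states
  ((s·q)*·q)* — 8 states
  ((s·q)*·q)*·p — 9 states
  (((s·q)*·q)*·p)? — 11 states
  (((s·q)*·q)*·p)?·q — 12 states

12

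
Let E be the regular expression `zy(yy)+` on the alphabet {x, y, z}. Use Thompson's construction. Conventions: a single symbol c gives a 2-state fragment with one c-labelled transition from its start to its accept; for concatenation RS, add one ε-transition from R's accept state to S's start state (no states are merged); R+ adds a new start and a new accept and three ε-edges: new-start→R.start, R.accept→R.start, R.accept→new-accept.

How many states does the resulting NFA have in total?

Bottom-up over the parse tree:
Each of the 4 symbol leaves contributes a 2-state fragment.
  yy = 4 states
  (yy)+ = 6 states
  zy(yy)+ = 10 states

10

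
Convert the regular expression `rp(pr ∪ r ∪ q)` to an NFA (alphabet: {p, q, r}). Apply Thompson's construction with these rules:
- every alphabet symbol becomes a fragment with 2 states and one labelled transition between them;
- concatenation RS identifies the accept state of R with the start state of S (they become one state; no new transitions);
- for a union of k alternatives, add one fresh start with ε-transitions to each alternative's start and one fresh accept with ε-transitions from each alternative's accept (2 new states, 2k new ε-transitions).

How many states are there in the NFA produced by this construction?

11

Building bottom-up:
Each of the 6 symbol leaves contributes a 2-state fragment.
  pr → 3 states
  pr ∪ r ∪ q → 9 states
  rp(pr ∪ r ∪ q) → 11 states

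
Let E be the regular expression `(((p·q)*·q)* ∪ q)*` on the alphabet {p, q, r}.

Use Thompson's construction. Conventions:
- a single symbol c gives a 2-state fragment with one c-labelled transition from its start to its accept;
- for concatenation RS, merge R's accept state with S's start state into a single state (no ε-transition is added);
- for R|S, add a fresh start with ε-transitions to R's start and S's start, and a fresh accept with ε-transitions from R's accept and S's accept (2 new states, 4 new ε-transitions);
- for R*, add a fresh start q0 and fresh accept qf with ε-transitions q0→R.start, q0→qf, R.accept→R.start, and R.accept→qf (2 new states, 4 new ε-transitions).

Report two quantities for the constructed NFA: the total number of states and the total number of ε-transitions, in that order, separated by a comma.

14, 16

Building bottom-up:
Each of the 4 symbol leaves contributes 2 states and 0 ε-transitions.
  p·q : 3 states, 0 ε-transitions
  (p·q)* : 5 states, 4 ε-transitions
  (p·q)*·q : 6 states, 4 ε-transitions
  ((p·q)*·q)* : 8 states, 8 ε-transitions
  ((p·q)*·q)* ∪ q : 12 states, 12 ε-transitions
  (((p·q)*·q)* ∪ q)* : 14 states, 16 ε-transitions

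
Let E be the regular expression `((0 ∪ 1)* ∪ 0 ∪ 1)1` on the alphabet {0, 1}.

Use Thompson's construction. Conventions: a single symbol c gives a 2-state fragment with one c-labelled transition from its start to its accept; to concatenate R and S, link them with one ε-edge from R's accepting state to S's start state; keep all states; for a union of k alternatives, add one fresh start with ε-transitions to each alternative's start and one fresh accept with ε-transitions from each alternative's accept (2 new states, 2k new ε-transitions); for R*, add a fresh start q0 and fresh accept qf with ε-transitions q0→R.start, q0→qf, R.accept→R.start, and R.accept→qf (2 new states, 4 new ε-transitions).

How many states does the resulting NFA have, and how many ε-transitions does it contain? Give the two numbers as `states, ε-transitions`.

16, 15

Building bottom-up:
Each of the 5 symbol leaves contributes 2 states and 0 ε-transitions.
  0 ∪ 1 → 6 states, 4 ε-transitions
  (0 ∪ 1)* → 8 states, 8 ε-transitions
  (0 ∪ 1)* ∪ 0 ∪ 1 → 14 states, 14 ε-transitions
  ((0 ∪ 1)* ∪ 0 ∪ 1)1 → 16 states, 15 ε-transitions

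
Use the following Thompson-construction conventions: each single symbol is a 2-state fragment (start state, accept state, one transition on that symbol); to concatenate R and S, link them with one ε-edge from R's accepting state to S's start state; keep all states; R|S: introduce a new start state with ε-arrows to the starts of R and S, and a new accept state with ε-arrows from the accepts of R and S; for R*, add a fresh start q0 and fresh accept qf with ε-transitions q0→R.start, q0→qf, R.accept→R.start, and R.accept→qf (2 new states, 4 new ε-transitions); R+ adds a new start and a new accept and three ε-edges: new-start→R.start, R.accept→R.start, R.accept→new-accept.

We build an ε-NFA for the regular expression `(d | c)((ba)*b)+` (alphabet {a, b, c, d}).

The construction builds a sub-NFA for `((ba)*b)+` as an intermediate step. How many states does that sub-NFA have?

Fragment for `((ba)*b)+`:
Each of the 3 symbol leaves contributes a 2-state fragment.
  ba : 4 states
  (ba)* : 6 states
  (ba)*b : 8 states
  ((ba)*b)+ : 10 states

10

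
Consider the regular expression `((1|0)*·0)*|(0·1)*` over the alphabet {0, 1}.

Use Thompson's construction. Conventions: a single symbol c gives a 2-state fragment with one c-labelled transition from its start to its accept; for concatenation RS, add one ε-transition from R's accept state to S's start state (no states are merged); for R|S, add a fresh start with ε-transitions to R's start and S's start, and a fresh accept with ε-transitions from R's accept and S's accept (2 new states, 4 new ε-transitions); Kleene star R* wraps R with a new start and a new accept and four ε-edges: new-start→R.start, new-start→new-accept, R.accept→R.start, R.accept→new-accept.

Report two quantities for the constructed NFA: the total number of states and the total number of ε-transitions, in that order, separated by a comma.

Building bottom-up:
Each of the 5 symbol leaves contributes 2 states and 0 ε-transitions.
  1|0 : 6 states, 4 ε-transitions
  (1|0)* : 8 states, 8 ε-transitions
  (1|0)*·0 : 10 states, 9 ε-transitions
  ((1|0)*·0)* : 12 states, 13 ε-transitions
  0·1 : 4 states, 1 ε-transition
  (0·1)* : 6 states, 5 ε-transitions
  ((1|0)*·0)*|(0·1)* : 20 states, 22 ε-transitions

20, 22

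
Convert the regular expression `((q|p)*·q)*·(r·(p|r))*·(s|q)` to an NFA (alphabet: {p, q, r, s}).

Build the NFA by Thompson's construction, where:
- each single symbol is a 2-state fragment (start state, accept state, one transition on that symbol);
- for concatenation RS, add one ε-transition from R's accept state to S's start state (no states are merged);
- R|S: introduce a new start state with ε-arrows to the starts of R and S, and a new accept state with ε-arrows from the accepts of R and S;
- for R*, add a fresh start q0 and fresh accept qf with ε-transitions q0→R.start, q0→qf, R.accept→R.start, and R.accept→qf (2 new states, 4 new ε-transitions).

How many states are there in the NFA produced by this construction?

28

By structural recursion:
Each of the 8 symbol leaves contributes a 2-state fragment.
  q|p — 6 states
  (q|p)* — 8 states
  (q|p)*·q — 10 states
  ((q|p)*·q)* — 12 states
  p|r — 6 states
  r·(p|r) — 8 states
  (r·(p|r))* — 10 states
  s|q — 6 states
  ((q|p)*·q)*·(r·(p|r))*·(s|q) — 28 states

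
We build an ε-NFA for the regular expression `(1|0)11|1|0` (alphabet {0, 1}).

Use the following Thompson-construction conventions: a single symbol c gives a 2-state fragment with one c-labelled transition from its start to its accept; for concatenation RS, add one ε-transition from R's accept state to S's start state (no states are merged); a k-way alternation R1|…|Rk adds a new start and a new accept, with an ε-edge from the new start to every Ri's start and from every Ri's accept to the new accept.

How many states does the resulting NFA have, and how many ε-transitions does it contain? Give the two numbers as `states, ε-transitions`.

By structural recursion:
Each of the 6 symbol leaves contributes 2 states and 0 ε-transitions.
  1|0 = 6 states, 4 ε-transitions
  (1|0)11 = 10 states, 6 ε-transitions
  (1|0)11|1|0 = 16 states, 12 ε-transitions

16, 12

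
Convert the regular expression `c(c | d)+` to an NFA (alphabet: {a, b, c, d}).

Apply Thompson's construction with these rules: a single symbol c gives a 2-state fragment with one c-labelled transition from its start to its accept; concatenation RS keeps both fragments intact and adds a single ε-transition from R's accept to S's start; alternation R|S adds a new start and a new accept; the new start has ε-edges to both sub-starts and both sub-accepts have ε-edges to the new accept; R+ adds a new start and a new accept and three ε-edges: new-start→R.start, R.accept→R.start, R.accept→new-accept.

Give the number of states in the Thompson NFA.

Recursing over subexpressions:
Each of the 3 symbol leaves contributes a 2-state fragment.
  c | d — 6 states
  (c | d)+ — 8 states
  c(c | d)+ — 10 states

10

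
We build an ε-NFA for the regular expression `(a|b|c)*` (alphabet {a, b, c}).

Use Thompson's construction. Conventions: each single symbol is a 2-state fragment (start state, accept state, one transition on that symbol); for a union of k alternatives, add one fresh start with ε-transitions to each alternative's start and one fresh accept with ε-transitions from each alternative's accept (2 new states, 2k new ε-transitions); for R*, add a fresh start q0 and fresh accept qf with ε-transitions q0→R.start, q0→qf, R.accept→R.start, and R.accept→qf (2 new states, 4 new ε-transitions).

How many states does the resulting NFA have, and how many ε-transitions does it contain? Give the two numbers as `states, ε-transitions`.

Bottom-up over the parse tree:
Each of the 3 symbol leaves contributes 2 states and 0 ε-transitions.
  a|b|c → 8 states, 6 ε-transitions
  (a|b|c)* → 10 states, 10 ε-transitions

10, 10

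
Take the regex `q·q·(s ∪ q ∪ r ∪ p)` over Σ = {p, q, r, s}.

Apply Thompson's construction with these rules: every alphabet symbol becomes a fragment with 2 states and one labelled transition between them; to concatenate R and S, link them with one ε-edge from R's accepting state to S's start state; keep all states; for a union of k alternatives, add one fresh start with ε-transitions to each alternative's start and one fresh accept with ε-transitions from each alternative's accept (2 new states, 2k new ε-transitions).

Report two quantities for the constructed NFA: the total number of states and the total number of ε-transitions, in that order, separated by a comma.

14, 10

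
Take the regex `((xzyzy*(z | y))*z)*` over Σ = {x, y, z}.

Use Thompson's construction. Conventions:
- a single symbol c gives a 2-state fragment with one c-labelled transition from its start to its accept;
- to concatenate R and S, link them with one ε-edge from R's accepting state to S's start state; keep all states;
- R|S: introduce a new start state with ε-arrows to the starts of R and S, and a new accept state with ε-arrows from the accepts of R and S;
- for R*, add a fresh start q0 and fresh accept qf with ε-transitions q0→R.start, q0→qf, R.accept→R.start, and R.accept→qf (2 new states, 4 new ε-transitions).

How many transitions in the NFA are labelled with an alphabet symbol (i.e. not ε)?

Per subexpression:
Each of the 8 symbol leaves contributes exactly 1 symbol transition.
  y* → 1 symbol transition
  z | y → 2 symbol transitions
  xzyzy*(z | y) → 7 symbol transitions
  (xzyzy*(z | y))* → 7 symbol transitions
  (xzyzy*(z | y))*z → 8 symbol transitions
  ((xzyzy*(z | y))*z)* → 8 symbol transitions

8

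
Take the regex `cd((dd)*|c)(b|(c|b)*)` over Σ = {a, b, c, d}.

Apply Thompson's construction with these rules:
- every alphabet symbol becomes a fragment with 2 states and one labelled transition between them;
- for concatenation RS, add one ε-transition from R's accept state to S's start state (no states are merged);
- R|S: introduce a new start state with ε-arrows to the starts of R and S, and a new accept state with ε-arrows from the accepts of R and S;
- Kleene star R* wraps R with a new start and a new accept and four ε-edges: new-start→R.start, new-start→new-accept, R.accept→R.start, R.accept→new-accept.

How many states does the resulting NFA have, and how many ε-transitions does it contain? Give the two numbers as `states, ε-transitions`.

26, 24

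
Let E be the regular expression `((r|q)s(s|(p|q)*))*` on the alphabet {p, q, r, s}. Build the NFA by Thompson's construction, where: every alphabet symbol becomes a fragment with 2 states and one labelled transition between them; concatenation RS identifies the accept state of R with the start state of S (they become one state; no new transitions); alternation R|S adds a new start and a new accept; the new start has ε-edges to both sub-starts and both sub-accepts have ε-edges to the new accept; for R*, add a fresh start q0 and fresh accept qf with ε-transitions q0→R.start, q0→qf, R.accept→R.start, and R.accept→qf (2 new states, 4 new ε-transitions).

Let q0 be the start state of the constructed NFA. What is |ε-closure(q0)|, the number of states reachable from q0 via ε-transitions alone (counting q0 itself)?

5

Compute the ε-closure size of each fragment's start state recursively; a symbol fragment's start has no outgoing ε-edge, so its closure is just itself (size 1).
  r|q — C = 1 + 1 + 1 = 3 (the new accept is not ε-reachable since no branch accepts ε)
  p|q — new start ε-reaches every alternative's start; none of them accept ε, so the new accept is not reached: C = 1 + 1 + 1 = 3
  (p|q)* — the star's fresh start ε-reaches both the body's start and the fresh accept: C = 2 + 3 = 5
  s|(p|q)* — C = 1 (new start) + (1 + 5) + 1 (new accept, since some branch ε-reaches its own accept) = 8
  (r|q)s(s|(p|q)*) — C equals the left operand's closure size = 3 (its accept is not ε-reachable, so the closure stops there)
  ((r|q)s(s|(p|q)*))* — new start has ε-edges to the inner start and to the new accept, so C = 2 + 3 = 5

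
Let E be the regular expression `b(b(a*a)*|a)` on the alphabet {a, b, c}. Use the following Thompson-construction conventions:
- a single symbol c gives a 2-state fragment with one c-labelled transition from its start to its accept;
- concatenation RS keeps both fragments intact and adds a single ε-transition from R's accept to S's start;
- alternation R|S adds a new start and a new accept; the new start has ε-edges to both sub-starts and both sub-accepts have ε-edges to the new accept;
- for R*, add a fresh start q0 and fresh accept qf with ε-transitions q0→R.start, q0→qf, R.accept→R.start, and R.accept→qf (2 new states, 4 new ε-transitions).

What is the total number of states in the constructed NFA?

By structural recursion:
Each of the 5 symbol leaves contributes a 2-state fragment.
  a* : 4 states
  a*a : 6 states
  (a*a)* : 8 states
  b(a*a)* : 10 states
  b(a*a)*|a : 14 states
  b(b(a*a)*|a) : 16 states

16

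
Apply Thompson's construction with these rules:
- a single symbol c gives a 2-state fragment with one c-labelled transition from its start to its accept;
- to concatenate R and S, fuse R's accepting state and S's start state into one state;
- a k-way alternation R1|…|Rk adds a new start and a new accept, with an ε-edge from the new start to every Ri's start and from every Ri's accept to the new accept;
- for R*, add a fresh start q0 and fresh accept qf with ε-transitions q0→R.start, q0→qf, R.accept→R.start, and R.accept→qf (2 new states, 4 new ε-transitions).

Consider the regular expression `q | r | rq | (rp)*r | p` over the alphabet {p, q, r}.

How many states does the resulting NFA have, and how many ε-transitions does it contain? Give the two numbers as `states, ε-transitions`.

17, 14

Bottom-up over the parse tree:
Each of the 8 symbol leaves contributes 2 states and 0 ε-transitions.
  rq : 3 states, 0 ε-transitions
  rp : 3 states, 0 ε-transitions
  (rp)* : 5 states, 4 ε-transitions
  (rp)*r : 6 states, 4 ε-transitions
  q | r | rq | (rp)*r | p : 17 states, 14 ε-transitions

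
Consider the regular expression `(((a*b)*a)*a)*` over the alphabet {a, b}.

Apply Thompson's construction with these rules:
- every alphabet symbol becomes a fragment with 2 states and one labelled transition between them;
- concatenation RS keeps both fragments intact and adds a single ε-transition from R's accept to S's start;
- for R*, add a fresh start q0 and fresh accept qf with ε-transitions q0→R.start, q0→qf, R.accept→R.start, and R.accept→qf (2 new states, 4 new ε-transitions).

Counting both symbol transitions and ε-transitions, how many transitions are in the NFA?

23

Recursing over subexpressions:
Each of the 4 symbol leaves contributes 1 transition (1 symbol, 0 ε).
  a* = 5 transitions (1 symbol, 4 ε)
  a*b = 7 transitions (2 symbol, 5 ε)
  (a*b)* = 11 transitions (2 symbol, 9 ε)
  (a*b)*a = 13 transitions (3 symbol, 10 ε)
  ((a*b)*a)* = 17 transitions (3 symbol, 14 ε)
  ((a*b)*a)*a = 19 transitions (4 symbol, 15 ε)
  (((a*b)*a)*a)* = 23 transitions (4 symbol, 19 ε)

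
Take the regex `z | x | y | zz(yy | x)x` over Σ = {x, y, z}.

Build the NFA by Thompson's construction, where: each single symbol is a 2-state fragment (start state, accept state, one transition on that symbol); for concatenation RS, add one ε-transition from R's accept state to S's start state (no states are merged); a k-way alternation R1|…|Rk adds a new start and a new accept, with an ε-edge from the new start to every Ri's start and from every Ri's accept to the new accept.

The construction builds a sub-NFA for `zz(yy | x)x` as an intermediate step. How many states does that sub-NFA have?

Fragment for `zz(yy | x)x`:
Each of the 6 symbol leaves contributes a 2-state fragment.
  yy — 4 states
  yy | x — 8 states
  zz(yy | x)x — 14 states

14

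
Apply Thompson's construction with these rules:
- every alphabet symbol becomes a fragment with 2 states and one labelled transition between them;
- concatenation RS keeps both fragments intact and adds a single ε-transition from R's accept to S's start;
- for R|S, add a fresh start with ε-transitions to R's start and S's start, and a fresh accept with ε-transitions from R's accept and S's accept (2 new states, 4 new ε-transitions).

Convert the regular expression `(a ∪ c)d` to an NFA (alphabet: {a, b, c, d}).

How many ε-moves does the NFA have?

Recursing over subexpressions:
Each of the 3 symbol leaves contributes 0 ε-transitions.
  a ∪ c — 4 ε-transitions
  (a ∪ c)d — 5 ε-transitions

5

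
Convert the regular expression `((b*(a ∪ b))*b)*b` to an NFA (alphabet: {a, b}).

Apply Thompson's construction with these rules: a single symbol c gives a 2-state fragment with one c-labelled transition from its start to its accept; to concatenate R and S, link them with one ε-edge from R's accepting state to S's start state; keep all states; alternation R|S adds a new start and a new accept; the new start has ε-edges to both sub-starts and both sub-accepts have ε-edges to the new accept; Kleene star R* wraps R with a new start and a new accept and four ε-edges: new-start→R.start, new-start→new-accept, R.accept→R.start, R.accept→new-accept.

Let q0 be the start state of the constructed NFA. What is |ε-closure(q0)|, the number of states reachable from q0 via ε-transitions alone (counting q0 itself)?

Let C(F) = |ε-closure(F.start)| within fragment F, and note whether F accepts ε. Symbol fragments have C = 1 and do not accept ε. Then:
  b* — new start has ε-edges to the inner start and to the new accept, so C = 2 + 1 = 3
  a ∪ b — new start ε-reaches every alternative's start; none of them accept ε, so the new accept is not reached: C = 1 + 1 + 1 = 3
  b*(a ∪ b) — the left operand accepts ε, so the closure extends into the next operand (via the concat ε-link); C = 3 + 3 = 6
  (b*(a ∪ b))* — new start has ε-edges to the inner start and to the new accept, so C = 2 + 6 = 8
  (b*(a ∪ b))*b — C = 8 + 1 = 9 (closure spills across the concat boundary because the left factor accepts ε)
  ((b*(a ∪ b))*b)* — the star's fresh start ε-reaches both the body's start and the fresh accept: C = 2 + 9 = 11
  ((b*(a ∪ b))*b)*b — C = 11 + 1 = 12 (closure spills across the concat boundary because the left factor accepts ε)

12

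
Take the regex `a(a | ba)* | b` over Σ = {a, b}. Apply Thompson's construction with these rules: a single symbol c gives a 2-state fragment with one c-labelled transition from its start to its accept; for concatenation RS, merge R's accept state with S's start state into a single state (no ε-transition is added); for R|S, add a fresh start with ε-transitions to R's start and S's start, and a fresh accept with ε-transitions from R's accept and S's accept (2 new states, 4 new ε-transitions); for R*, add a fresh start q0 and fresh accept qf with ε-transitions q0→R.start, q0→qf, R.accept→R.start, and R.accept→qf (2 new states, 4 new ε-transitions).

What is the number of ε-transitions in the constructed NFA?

Per subexpression:
Each of the 5 symbol leaves contributes 0 ε-transitions.
  ba — 0 ε-transitions
  a | ba — 4 ε-transitions
  (a | ba)* — 8 ε-transitions
  a(a | ba)* — 8 ε-transitions
  a(a | ba)* | b — 12 ε-transitions

12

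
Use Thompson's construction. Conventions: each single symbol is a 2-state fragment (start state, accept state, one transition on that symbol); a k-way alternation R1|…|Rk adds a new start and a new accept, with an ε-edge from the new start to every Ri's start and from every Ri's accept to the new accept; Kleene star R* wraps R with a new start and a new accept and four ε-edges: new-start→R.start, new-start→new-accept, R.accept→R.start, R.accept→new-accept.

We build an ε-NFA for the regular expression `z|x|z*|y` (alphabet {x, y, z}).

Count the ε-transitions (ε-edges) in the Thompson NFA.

12

Recursing over subexpressions:
Each of the 4 symbol leaves contributes 0 ε-transitions.
  z* = 4 ε-transitions
  z|x|z*|y = 12 ε-transitions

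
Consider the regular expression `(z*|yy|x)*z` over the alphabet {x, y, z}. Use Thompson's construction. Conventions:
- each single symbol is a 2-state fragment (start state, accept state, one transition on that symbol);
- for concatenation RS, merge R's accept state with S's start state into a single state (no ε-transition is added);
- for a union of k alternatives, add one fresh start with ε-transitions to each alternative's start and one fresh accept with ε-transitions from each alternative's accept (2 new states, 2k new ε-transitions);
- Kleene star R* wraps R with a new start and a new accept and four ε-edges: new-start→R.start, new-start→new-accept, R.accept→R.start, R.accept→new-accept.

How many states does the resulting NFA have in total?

Building bottom-up:
Each of the 5 symbol leaves contributes a 2-state fragment.
  z* : 4 states
  yy : 3 states
  z*|yy|x : 11 states
  (z*|yy|x)* : 13 states
  (z*|yy|x)*z : 14 states

14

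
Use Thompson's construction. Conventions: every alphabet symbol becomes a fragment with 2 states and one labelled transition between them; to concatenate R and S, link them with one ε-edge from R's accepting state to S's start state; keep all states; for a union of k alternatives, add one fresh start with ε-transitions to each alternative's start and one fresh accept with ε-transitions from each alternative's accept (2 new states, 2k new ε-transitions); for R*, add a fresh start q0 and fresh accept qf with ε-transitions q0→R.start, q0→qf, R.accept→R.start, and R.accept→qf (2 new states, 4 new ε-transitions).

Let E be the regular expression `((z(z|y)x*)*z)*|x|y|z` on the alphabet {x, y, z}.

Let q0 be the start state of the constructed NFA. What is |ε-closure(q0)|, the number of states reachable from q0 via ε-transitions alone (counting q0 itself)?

11

Compute the ε-closure size of each fragment's start state recursively; a symbol fragment's start has no outgoing ε-edge, so its closure is just itself (size 1).
  z|y → new start ε-reaches every alternative's start; none of them accept ε, so the new accept is not reached: |ε-closure| = 1 + 1 + 1 = 3
  x* → |ε-closure| = 1 (new start) + 1 (body) + 1 (new accept) = 3
  z(z|y)x* → |ε-closure| equals the left operand's closure size = 1 (its accept is not ε-reachable, so the closure stops there)
  (z(z|y)x*)* → new start has ε-edges to the inner start and to the new accept, so |ε-closure| = 2 + 1 = 3
  (z(z|y)x*)*z → the left operand accepts ε, so the closure extends into the next operand (via the concat ε-link); |ε-closure| = 3 + 1 = 4
  ((z(z|y)x*)*z)* → the star's fresh start ε-reaches both the body's start and the fresh accept: |ε-closure| = 2 + 4 = 6
  ((z(z|y)x*)*z)*|x|y|z → |ε-closure| = 1 (new start) + (6 + 1 + 1 + 1) + 1 (new accept, since some branch ε-reaches its own accept) = 11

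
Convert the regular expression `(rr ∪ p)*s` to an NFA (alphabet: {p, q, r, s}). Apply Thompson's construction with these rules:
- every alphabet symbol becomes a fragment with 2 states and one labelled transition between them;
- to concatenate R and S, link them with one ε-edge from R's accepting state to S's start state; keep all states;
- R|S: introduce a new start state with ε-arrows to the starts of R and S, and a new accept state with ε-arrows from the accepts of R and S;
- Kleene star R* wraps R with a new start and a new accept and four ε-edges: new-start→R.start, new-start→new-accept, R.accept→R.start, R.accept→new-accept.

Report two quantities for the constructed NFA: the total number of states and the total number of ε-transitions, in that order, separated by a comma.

Bottom-up over the parse tree:
Each of the 4 symbol leaves contributes 2 states and 0 ε-transitions.
  rr : 4 states, 1 ε-transition
  rr ∪ p : 8 states, 5 ε-transitions
  (rr ∪ p)* : 10 states, 9 ε-transitions
  (rr ∪ p)*s : 12 states, 10 ε-transitions

12, 10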